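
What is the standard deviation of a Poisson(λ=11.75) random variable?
3.4278

We have X ~ Poisson(λ=11.75).

For a Poisson distribution with λ=11.75:
σ = √Var(X) = 3.4278

The standard deviation is the square root of the variance.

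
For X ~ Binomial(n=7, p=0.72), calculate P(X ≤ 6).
0.899694

We have X ~ Binomial(n=7, p=0.72).

The CDF gives us P(X ≤ k).

Using the CDF:
P(X ≤ 6) = 0.899694

This means there's approximately a 90.0% chance that X is at most 6.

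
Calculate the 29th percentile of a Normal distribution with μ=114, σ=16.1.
105.0905

We have X ~ Normal(μ=114, σ=16.1).

We want to find x such that P(X ≤ x) = 0.29.

This is the 29th percentile, which means 29% of values fall below this point.

Using the inverse CDF (quantile function):
x = F⁻¹(0.29) = 105.0905

Verification: P(X ≤ 105.0905) = 0.29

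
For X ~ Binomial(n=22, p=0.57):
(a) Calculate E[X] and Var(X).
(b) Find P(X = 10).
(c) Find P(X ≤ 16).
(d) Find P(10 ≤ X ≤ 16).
(a) E[X] = 12.5400, Var(X) = 5.3922
(b) P(X = 10) = 0.093548
(c) P(X ≤ 16) = 0.959062
(d) P(10 ≤ X ≤ 16) = 0.863201

We have X ~ Binomial(n=22, p=0.57).

(a) Moments:
E[X] = 12.5400
Var(X) = 5.3922
σ = √Var(X) = 2.3221

(b) Point probability using PMF:
P(X = 10) = 0.093548

(c) Cumulative probability using CDF:
P(X ≤ 16) = F(16) = 0.959062

(d) Range probability:
P(10 ≤ X ≤ 16) = P(X ≤ 16) - P(X ≤ 9)
                   = F(16) - F(9)
                   = 0.959062 - 0.095861
                   = 0.863201

This means approximately 86.3% of outcomes fall in the interval [10, 16].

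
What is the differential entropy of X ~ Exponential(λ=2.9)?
-0.0647 nats

We have X ~ Exponential(λ=2.9).

The differential entropy measures the uncertainty or information content of the distribution.

For an Exponential distribution with λ=2.9:
h(X) = -0.0647 nats

(In bits, this would be -0.0934 bits.)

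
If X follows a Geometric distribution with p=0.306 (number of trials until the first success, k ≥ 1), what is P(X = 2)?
0.212364

We have X ~ Geometric(p=0.306) (number of trials until the first success, k ≥ 1).

For a Geometric distribution, the PMF gives us the probability of each outcome.

Using the PMF formula:
P(X = 2) = 0.212364

Rounded to 4 decimal places: 0.2124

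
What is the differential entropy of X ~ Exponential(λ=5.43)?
-0.6919 nats

We have X ~ Exponential(λ=5.43).

The differential entropy measures the uncertainty or information content of the distribution.

For an Exponential distribution with λ=5.43:
h(X) = -0.6919 nats

(In bits, this would be -0.9983 bits.)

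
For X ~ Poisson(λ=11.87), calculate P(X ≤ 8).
0.163732

We have X ~ Poisson(λ=11.87).

The CDF gives us P(X ≤ k).

Using the CDF:
P(X ≤ 8) = 0.163732

This means there's approximately a 16.4% chance that X is at most 8.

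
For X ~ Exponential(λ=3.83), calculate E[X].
0.2611

We have X ~ Exponential(λ=3.83).

For an Exponential distribution with λ=3.83:
E[X] = 0.2611

This is the expected (average) value of X.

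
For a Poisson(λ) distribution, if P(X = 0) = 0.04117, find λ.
λ = 3.1900

For a Poisson(λ) distribution, the PMF at 0 is:
P(X = 0) = λ^0 e^(-λ) / 0! = e^(-λ)

Given P(X = 0) = 0.04117:
e^(-λ) = 0.04117
-λ = ln(0.04117)
λ = -ln(0.04117) = 3.1900

Verification: e^(-3.1900) = 0.04117 ✓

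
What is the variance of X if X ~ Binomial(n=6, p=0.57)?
1.4706

We have X ~ Binomial(n=6, p=0.57).

For a Binomial distribution with n=6, p=0.57:
Var(X) = 1.4706

The variance measures the spread of the distribution around the mean.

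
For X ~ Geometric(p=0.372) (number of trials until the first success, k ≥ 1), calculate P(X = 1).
0.372000

We have X ~ Geometric(p=0.372) (number of trials until the first success, k ≥ 1).

For a Geometric distribution, the PMF gives us the probability of each outcome.

Using the PMF formula:
P(X = 1) = 0.372000

Rounded to 4 decimal places: 0.3720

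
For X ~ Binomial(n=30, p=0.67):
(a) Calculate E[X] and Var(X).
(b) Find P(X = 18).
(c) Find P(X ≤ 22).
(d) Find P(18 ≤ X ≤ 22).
(a) E[X] = 20.1000, Var(X) = 6.6330
(b) P(X = 18) = 0.106781
(c) P(X ≤ 22) = 0.823487
(d) P(18 ≤ X ≤ 22) = 0.667213

We have X ~ Binomial(n=30, p=0.67).

(a) Moments:
E[X] = 20.1000
Var(X) = 6.6330
σ = √Var(X) = 2.5755

(b) Point probability using PMF:
P(X = 18) = 0.106781

(c) Cumulative probability using CDF:
P(X ≤ 22) = F(22) = 0.823487

(d) Range probability:
P(18 ≤ X ≤ 22) = P(X ≤ 22) - P(X ≤ 17)
                   = F(22) - F(17)
                   = 0.823487 - 0.156274
                   = 0.667213

This means approximately 66.7% of outcomes fall in the interval [18, 22].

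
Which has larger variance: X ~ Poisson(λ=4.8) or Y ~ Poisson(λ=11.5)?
Y has larger variance (11.5000 > 4.8000)

Compute the variance for each distribution:

X ~ Poisson(λ=4.8):
Var(X) = 4.8000

Y ~ Poisson(λ=11.5):
Var(Y) = 11.5000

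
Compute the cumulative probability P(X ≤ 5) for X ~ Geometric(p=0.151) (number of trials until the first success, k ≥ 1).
0.558899

We have X ~ Geometric(p=0.151) (number of trials until the first success, k ≥ 1).

The CDF gives us P(X ≤ k).

Using the CDF:
P(X ≤ 5) = 0.558899

This means there's approximately a 55.9% chance that X is at most 5.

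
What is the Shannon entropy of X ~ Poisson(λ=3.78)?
2.0565 nats

We have X ~ Poisson(λ=3.78).

The Shannon entropy measures the uncertainty or information content of the distribution.

For a Poisson distribution with λ=3.78:
H(X) = 2.0565 nats

(In bits, this would be 2.9669 bits.)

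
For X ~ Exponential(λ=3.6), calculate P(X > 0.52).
0.153816

We have X ~ Exponential(λ=3.6).

P(X > 0.52) = 1 - P(X ≤ 0.52)
                = 1 - F(0.52)
                = 1 - 0.846184
                = 0.153816

So there's approximately a 15.4% chance that X exceeds 0.52.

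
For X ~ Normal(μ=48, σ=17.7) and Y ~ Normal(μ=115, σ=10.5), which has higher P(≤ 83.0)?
X has higher probability (P(X ≤ 83.0) = 0.9760 > P(Y ≤ 83.0) = 0.0012)

Compute P(≤ 83.0) for each distribution:

X ~ Normal(μ=48, σ=17.7):
P(X ≤ 83.0) = 0.9760

Y ~ Normal(μ=115, σ=10.5):
P(Y ≤ 83.0) = 0.0012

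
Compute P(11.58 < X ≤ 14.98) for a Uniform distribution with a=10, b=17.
0.485714

We have X ~ Uniform(a=10, b=17).

To find P(11.58 < X ≤ 14.98), we use:
P(11.58 < X ≤ 14.98) = P(X ≤ 14.98) - P(X ≤ 11.58)
                 = F(14.98) - F(11.58)
                 = 0.711429 - 0.225714
                 = 0.485714

So there's approximately a 48.6% chance that X falls in this range.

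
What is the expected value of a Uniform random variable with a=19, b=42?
30.5000

We have X ~ Uniform(a=19, b=42).

For a Uniform distribution with a=19, b=42:
E[X] = 30.5000

This is the expected (average) value of X.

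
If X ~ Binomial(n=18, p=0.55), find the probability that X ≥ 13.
0.107697

We have X ~ Binomial(n=18, p=0.55).

For discrete distributions, P(X ≥ 13) = 1 - P(X ≤ 12).

P(X ≤ 12) = 0.892303
P(X ≥ 13) = 1 - 0.892303 = 0.107697

So there's approximately a 10.8% chance that X is at least 13.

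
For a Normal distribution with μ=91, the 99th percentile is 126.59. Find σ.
σ = 15.2987

For X ~ Normal(μ, σ), the p-th percentile satisfies x = μ + z_p × σ,
where z_p = Φ⁻¹(p) is the standard normal quantile.

Step 1: z_{0.99} = Φ⁻¹(0.99) = 2.3263

Step 2: Solve for σ:
126.59 = 91 + 2.3263 × σ
σ = (126.59 - 91) / 2.3263
σ = 35.59 / 2.3263
σ = 15.2987

Verification: μ + z × σ = 91 + 2.3263 × 15.2987 = 126.59 ✓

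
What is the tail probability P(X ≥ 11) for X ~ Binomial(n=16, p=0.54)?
0.175936

We have X ~ Binomial(n=16, p=0.54).

For discrete distributions, P(X ≥ 11) = 1 - P(X ≤ 10).

P(X ≤ 10) = 0.824064
P(X ≥ 11) = 1 - 0.824064 = 0.175936

So there's approximately a 17.6% chance that X is at least 11.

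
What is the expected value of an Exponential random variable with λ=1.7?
0.5882

We have X ~ Exponential(λ=1.7).

For an Exponential distribution with λ=1.7:
E[X] = 0.5882

This is the expected (average) value of X.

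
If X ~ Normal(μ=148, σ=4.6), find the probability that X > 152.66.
0.155520

We have X ~ Normal(μ=148, σ=4.6).

P(X > 152.66) = 1 - P(X ≤ 152.66)
                = 1 - F(152.66)
                = 1 - 0.844480
                = 0.155520

So there's approximately a 15.6% chance that X exceeds 152.66.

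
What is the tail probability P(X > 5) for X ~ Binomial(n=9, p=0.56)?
0.384769

We have X ~ Binomial(n=9, p=0.56).

P(X > 5) = 1 - P(X ≤ 5)
                = 1 - F(5)
                = 1 - 0.615231
                = 0.384769

So there's approximately a 38.5% chance that X exceeds 5.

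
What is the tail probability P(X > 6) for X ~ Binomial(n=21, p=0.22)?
0.159968

We have X ~ Binomial(n=21, p=0.22).

P(X > 6) = 1 - P(X ≤ 6)
                = 1 - F(6)
                = 1 - 0.840032
                = 0.159968

So there's approximately a 16.0% chance that X exceeds 6.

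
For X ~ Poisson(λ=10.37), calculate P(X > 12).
0.244743

We have X ~ Poisson(λ=10.37).

P(X > 12) = 1 - P(X ≤ 12)
                = 1 - F(12)
                = 1 - 0.755257
                = 0.244743

So there's approximately a 24.5% chance that X exceeds 12.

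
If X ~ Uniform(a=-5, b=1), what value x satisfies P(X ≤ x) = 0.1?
-4.4000

We have X ~ Uniform(a=-5, b=1).

We want to find x such that P(X ≤ x) = 0.1.

This is the 10th percentile, which means 10% of values fall below this point.

Using the inverse CDF (quantile function):
x = F⁻¹(0.1) = -4.4000

Verification: P(X ≤ -4.4000) = 0.1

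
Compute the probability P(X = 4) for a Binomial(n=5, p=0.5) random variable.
0.156250

We have X ~ Binomial(n=5, p=0.5).

For a Binomial distribution, the PMF gives us the probability of each outcome.

Using the PMF formula:
P(X = 4) = 0.156250

Rounded to 4 decimal places: 0.1562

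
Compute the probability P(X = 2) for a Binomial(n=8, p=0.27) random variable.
0.308903

We have X ~ Binomial(n=8, p=0.27).

For a Binomial distribution, the PMF gives us the probability of each outcome.

Using the PMF formula:
P(X = 2) = 0.308903

Rounded to 4 decimal places: 0.3089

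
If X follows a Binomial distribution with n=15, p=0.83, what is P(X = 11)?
0.146821

We have X ~ Binomial(n=15, p=0.83).

For a Binomial distribution, the PMF gives us the probability of each outcome.

Using the PMF formula:
P(X = 11) = 0.146821

Rounded to 4 decimal places: 0.1468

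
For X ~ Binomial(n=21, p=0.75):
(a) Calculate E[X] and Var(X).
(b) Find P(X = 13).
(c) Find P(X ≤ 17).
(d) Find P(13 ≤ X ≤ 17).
(a) E[X] = 15.7500, Var(X) = 3.9375
(b) P(X = 13) = 0.073767
(c) P(X ≤ 17) = 0.808318
(d) P(13 ≤ X ≤ 17) = 0.752171

We have X ~ Binomial(n=21, p=0.75).

(a) Moments:
E[X] = 15.7500
Var(X) = 3.9375
σ = √Var(X) = 1.9843

(b) Point probability using PMF:
P(X = 13) = 0.073767

(c) Cumulative probability using CDF:
P(X ≤ 17) = F(17) = 0.808318

(d) Range probability:
P(13 ≤ X ≤ 17) = P(X ≤ 17) - P(X ≤ 12)
                   = F(17) - F(12)
                   = 0.808318 - 0.056147
                   = 0.752171

This means approximately 75.2% of outcomes fall in the interval [13, 17].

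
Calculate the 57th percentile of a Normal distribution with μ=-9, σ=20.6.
-5.3667

We have X ~ Normal(μ=-9, σ=20.6).

We want to find x such that P(X ≤ x) = 0.57.

This is the 57th percentile, which means 57% of values fall below this point.

Using the inverse CDF (quantile function):
x = F⁻¹(0.57) = -5.3667

Verification: P(X ≤ -5.3667) = 0.57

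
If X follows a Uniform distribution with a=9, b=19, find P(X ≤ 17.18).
0.818000

We have X ~ Uniform(a=9, b=19).

The CDF gives us P(X ≤ k).

Using the CDF:
P(X ≤ 17.18) = 0.818000

This means there's approximately a 81.8% chance that X is at most 17.18.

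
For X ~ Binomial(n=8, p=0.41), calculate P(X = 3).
0.275930

We have X ~ Binomial(n=8, p=0.41).

For a Binomial distribution, the PMF gives us the probability of each outcome.

Using the PMF formula:
P(X = 3) = 0.275930

Rounded to 4 decimal places: 0.2759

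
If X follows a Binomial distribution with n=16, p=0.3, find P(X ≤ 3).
0.245856

We have X ~ Binomial(n=16, p=0.3).

The CDF gives us P(X ≤ k).

Using the CDF:
P(X ≤ 3) = 0.245856

This means there's approximately a 24.6% chance that X is at most 3.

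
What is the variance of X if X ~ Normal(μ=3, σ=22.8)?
519.8400

We have X ~ Normal(μ=3, σ=22.8).

For a Normal distribution with μ=3, σ=22.8:
Var(X) = 519.8400

The variance measures the spread of the distribution around the mean.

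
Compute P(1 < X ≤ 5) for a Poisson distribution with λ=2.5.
0.670681

We have X ~ Poisson(λ=2.5).

To find P(1 < X ≤ 5), we use:
P(1 < X ≤ 5) = P(X ≤ 5) - P(X ≤ 1)
                 = F(5) - F(1)
                 = 0.957979 - 0.287297
                 = 0.670681

So there's approximately a 67.1% chance that X falls in this range.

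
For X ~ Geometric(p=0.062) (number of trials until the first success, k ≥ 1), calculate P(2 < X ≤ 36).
0.780005

We have X ~ Geometric(p=0.062) (number of trials until the first success, k ≥ 1).

To find P(2 < X ≤ 36), we use:
P(2 < X ≤ 36) = P(X ≤ 36) - P(X ≤ 2)
                 = F(36) - F(2)
                 = 0.900161 - 0.120156
                 = 0.780005

So there's approximately a 78.0% chance that X falls in this range.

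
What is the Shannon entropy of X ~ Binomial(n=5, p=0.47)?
1.5214 nats

We have X ~ Binomial(n=5, p=0.47).

The Shannon entropy measures the uncertainty or information content of the distribution.

For a Binomial distribution with n=5, p=0.47:
H(X) = 1.5214 nats

(In bits, this would be 2.1949 bits.)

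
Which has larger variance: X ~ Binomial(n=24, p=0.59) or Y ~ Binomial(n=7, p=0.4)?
X has larger variance (5.8056 > 1.6800)

Compute the variance for each distribution:

X ~ Binomial(n=24, p=0.59):
Var(X) = 5.8056

Y ~ Binomial(n=7, p=0.4):
Var(Y) = 1.6800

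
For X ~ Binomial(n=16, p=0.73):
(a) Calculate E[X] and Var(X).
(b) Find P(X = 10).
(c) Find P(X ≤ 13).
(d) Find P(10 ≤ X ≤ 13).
(a) E[X] = 11.6800, Var(X) = 3.1536
(b) P(X = 10) = 0.133332
(c) P(X ≤ 13) = 0.848243
(d) P(10 ≤ X ≤ 13) = 0.735757

We have X ~ Binomial(n=16, p=0.73).

(a) Moments:
E[X] = 11.6800
Var(X) = 3.1536
σ = √Var(X) = 1.7758

(b) Point probability using PMF:
P(X = 10) = 0.133332

(c) Cumulative probability using CDF:
P(X ≤ 13) = F(13) = 0.848243

(d) Range probability:
P(10 ≤ X ≤ 13) = P(X ≤ 13) - P(X ≤ 9)
                   = F(13) - F(9)
                   = 0.848243 - 0.112486
                   = 0.735757

This means approximately 73.6% of outcomes fall in the interval [10, 13].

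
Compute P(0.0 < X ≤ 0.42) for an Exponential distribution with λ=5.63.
0.906013

We have X ~ Exponential(λ=5.63).

To find P(0.0 < X ≤ 0.42), we use:
P(0.0 < X ≤ 0.42) = P(X ≤ 0.42) - P(X ≤ 0.0)
                 = F(0.42) - F(0.0)
                 = 0.906013 - 0.000000
                 = 0.906013

So there's approximately a 90.6% chance that X falls in this range.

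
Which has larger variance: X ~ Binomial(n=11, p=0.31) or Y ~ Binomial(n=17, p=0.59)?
Y has larger variance (4.1123 > 2.3529)

Compute the variance for each distribution:

X ~ Binomial(n=11, p=0.31):
Var(X) = 2.3529

Y ~ Binomial(n=17, p=0.59):
Var(Y) = 4.1123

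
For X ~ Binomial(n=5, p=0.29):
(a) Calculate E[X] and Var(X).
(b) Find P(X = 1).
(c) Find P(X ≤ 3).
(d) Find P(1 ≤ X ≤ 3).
(a) E[X] = 1.4500, Var(X) = 1.0295
(b) P(X = 1) = 0.368469
(c) P(X ≤ 3) = 0.972840
(d) P(1 ≤ X ≤ 3) = 0.792417

We have X ~ Binomial(n=5, p=0.29).

(a) Moments:
E[X] = 1.4500
Var(X) = 1.0295
σ = √Var(X) = 1.0146

(b) Point probability using PMF:
P(X = 1) = 0.368469

(c) Cumulative probability using CDF:
P(X ≤ 3) = F(3) = 0.972840

(d) Range probability:
P(1 ≤ X ≤ 3) = P(X ≤ 3) - P(X ≤ 0)
                   = F(3) - F(0)
                   = 0.972840 - 0.180423
                   = 0.792417

This means approximately 79.2% of outcomes fall in the interval [1, 3].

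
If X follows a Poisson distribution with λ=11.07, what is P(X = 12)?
0.110102

We have X ~ Poisson(λ=11.07).

For a Poisson distribution, the PMF gives us the probability of each outcome.

Using the PMF formula:
P(X = 12) = 0.110102

Rounded to 4 decimal places: 0.1101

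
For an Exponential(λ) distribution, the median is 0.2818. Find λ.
λ = 2.4597

For X ~ Exponential(λ), the CDF is F(x) = 1 - e^(-λx).
The median m satisfies F(m) = 0.5:
1 - e^(-λm) = 0.5
e^(-λm) = 0.5
λm = ln(2)
m = ln(2) / λ

Given m = 0.2818:
λ = ln(2) / 0.2818 = 0.693147 / 0.2818 = 2.4597

Verification: ln(2) / 2.4597 = 0.2818 ✓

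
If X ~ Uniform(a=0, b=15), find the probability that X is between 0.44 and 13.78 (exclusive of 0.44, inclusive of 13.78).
0.889333

We have X ~ Uniform(a=0, b=15).

To find P(0.44 < X ≤ 13.78), we use:
P(0.44 < X ≤ 13.78) = P(X ≤ 13.78) - P(X ≤ 0.44)
                 = F(13.78) - F(0.44)
                 = 0.918667 - 0.029333
                 = 0.889333

So there's approximately a 88.9% chance that X falls in this range.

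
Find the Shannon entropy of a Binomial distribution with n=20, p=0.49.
2.2232 nats

We have X ~ Binomial(n=20, p=0.49).

The Shannon entropy measures the uncertainty or information content of the distribution.

For a Binomial distribution with n=20, p=0.49:
H(X) = 2.2232 nats

(In bits, this would be 3.2074 bits.)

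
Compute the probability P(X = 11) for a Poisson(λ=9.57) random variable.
0.107815

We have X ~ Poisson(λ=9.57).

For a Poisson distribution, the PMF gives us the probability of each outcome.

Using the PMF formula:
P(X = 11) = 0.107815

Rounded to 4 decimal places: 0.1078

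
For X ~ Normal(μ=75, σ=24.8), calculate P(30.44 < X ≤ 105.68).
0.855789

We have X ~ Normal(μ=75, σ=24.8).

To find P(30.44 < X ≤ 105.68), we use:
P(30.44 < X ≤ 105.68) = P(X ≤ 105.68) - P(X ≤ 30.44)
                 = F(105.68) - F(30.44)
                 = 0.891974 - 0.036186
                 = 0.855789

So there's approximately a 85.6% chance that X falls in this range.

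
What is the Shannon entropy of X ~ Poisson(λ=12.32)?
2.6675 nats

We have X ~ Poisson(λ=12.32).

The Shannon entropy measures the uncertainty or information content of the distribution.

For a Poisson distribution with λ=12.32:
H(X) = 2.6675 nats

(In bits, this would be 3.8484 bits.)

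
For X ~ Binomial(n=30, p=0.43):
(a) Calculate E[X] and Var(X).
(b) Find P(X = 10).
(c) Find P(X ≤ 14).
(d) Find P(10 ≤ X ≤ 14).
(a) E[X] = 12.9000, Var(X) = 7.3530
(b) P(X = 10) = 0.085105
(c) P(X ≤ 14) = 0.723958
(d) P(10 ≤ X ≤ 14) = 0.620311

We have X ~ Binomial(n=30, p=0.43).

(a) Moments:
E[X] = 12.9000
Var(X) = 7.3530
σ = √Var(X) = 2.7116

(b) Point probability using PMF:
P(X = 10) = 0.085105

(c) Cumulative probability using CDF:
P(X ≤ 14) = F(14) = 0.723958

(d) Range probability:
P(10 ≤ X ≤ 14) = P(X ≤ 14) - P(X ≤ 9)
                   = F(14) - F(9)
                   = 0.723958 - 0.103646
                   = 0.620311

This means approximately 62.0% of outcomes fall in the interval [10, 14].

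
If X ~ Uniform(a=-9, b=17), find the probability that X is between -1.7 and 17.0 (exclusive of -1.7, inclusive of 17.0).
0.719231

We have X ~ Uniform(a=-9, b=17).

To find P(-1.7 < X ≤ 17.0), we use:
P(-1.7 < X ≤ 17.0) = P(X ≤ 17.0) - P(X ≤ -1.7)
                 = F(17.0) - F(-1.7)
                 = 1.000000 - 0.280769
                 = 0.719231

So there's approximately a 71.9% chance that X falls in this range.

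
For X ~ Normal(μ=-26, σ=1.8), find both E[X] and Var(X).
E[X] = -26.0000, Var(X) = 3.2400

We have X ~ Normal(μ=-26, σ=1.8).

For a Normal distribution with μ=-26, σ=1.8:

Expected value:
E[X] = -26.0000

Variance:
Var(X) = 3.2400

Standard deviation:
σ = √Var(X) = 1.8000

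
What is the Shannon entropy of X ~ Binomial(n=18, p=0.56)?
2.1631 nats

We have X ~ Binomial(n=18, p=0.56).

The Shannon entropy measures the uncertainty or information content of the distribution.

For a Binomial distribution with n=18, p=0.56:
H(X) = 2.1631 nats

(In bits, this would be 3.1207 bits.)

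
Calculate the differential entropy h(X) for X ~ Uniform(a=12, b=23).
2.3979 nats

We have X ~ Uniform(a=12, b=23).

The differential entropy measures the uncertainty or information content of the distribution.

For a Uniform distribution with a=12, b=23:
h(X) = 2.3979 nats

(In bits, this would be 3.4594 bits.)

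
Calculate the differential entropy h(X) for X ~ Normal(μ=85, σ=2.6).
2.3744 nats

We have X ~ Normal(μ=85, σ=2.6).

The differential entropy measures the uncertainty or information content of the distribution.

For a Normal distribution with μ=85, σ=2.6:
h(X) = 2.3744 nats

(In bits, this would be 3.4256 bits.)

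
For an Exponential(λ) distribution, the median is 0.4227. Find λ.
λ = 1.6398

For X ~ Exponential(λ), the CDF is F(x) = 1 - e^(-λx).
The median m satisfies F(m) = 0.5:
1 - e^(-λm) = 0.5
e^(-λm) = 0.5
λm = ln(2)
m = ln(2) / λ

Given m = 0.4227:
λ = ln(2) / 0.4227 = 0.693147 / 0.4227 = 1.6398

Verification: ln(2) / 1.6398 = 0.4227 ✓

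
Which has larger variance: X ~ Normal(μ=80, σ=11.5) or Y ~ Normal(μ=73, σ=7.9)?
X has larger variance (132.2500 > 62.4100)

Compute the variance for each distribution:

X ~ Normal(μ=80, σ=11.5):
Var(X) = 132.2500

Y ~ Normal(μ=73, σ=7.9):
Var(Y) = 62.4100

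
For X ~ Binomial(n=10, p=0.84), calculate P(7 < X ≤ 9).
0.618698

We have X ~ Binomial(n=10, p=0.84).

To find P(7 < X ≤ 9), we use:
P(7 < X ≤ 9) = P(X ≤ 9) - P(X ≤ 7)
                 = F(9) - F(7)
                 = 0.825099 - 0.206401
                 = 0.618698

So there's approximately a 61.9% chance that X falls in this range.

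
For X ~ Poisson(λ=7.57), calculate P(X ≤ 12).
0.954720

We have X ~ Poisson(λ=7.57).

The CDF gives us P(X ≤ k).

Using the CDF:
P(X ≤ 12) = 0.954720

This means there's approximately a 95.5% chance that X is at most 12.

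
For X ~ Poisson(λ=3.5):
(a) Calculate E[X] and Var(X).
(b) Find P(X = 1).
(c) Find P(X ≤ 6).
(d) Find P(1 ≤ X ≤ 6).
(a) E[X] = 3.5000, Var(X) = 3.5000
(b) P(X = 1) = 0.105691
(c) P(X ≤ 6) = 0.934712
(d) P(1 ≤ X ≤ 6) = 0.904515

We have X ~ Poisson(λ=3.5).

(a) Moments:
E[X] = 3.5000
Var(X) = 3.5000
σ = √Var(X) = 1.8708

(b) Point probability using PMF:
P(X = 1) = 0.105691

(c) Cumulative probability using CDF:
P(X ≤ 6) = F(6) = 0.934712

(d) Range probability:
P(1 ≤ X ≤ 6) = P(X ≤ 6) - P(X ≤ 0)
                   = F(6) - F(0)
                   = 0.934712 - 0.030197
                   = 0.904515

This means approximately 90.5% of outcomes fall in the interval [1, 6].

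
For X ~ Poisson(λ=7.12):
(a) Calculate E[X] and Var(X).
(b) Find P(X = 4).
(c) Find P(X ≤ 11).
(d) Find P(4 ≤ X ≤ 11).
(a) E[X] = 7.1200, Var(X) = 7.1200
(b) P(X = 4) = 0.086603
(c) P(X ≤ 11) = 0.941043
(d) P(4 ≤ X ≤ 11) = 0.865322

We have X ~ Poisson(λ=7.12).

(a) Moments:
E[X] = 7.1200
Var(X) = 7.1200
σ = √Var(X) = 2.6683

(b) Point probability using PMF:
P(X = 4) = 0.086603

(c) Cumulative probability using CDF:
P(X ≤ 11) = F(11) = 0.941043

(d) Range probability:
P(4 ≤ X ≤ 11) = P(X ≤ 11) - P(X ≤ 3)
                   = F(11) - F(3)
                   = 0.941043 - 0.075720
                   = 0.865322

This means approximately 86.5% of outcomes fall in the interval [4, 11].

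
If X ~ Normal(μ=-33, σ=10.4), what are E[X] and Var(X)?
E[X] = -33.0000, Var(X) = 108.1600

We have X ~ Normal(μ=-33, σ=10.4).

For a Normal distribution with μ=-33, σ=10.4:

Expected value:
E[X] = -33.0000

Variance:
Var(X) = 108.1600

Standard deviation:
σ = √Var(X) = 10.4000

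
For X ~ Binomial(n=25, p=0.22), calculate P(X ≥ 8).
0.165752

We have X ~ Binomial(n=25, p=0.22).

For discrete distributions, P(X ≥ 8) = 1 - P(X ≤ 7).

P(X ≤ 7) = 0.834248
P(X ≥ 8) = 1 - 0.834248 = 0.165752

So there's approximately a 16.6% chance that X is at least 8.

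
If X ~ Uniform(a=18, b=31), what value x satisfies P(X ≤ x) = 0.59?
25.6700

We have X ~ Uniform(a=18, b=31).

We want to find x such that P(X ≤ x) = 0.59.

This is the 59th percentile, which means 59% of values fall below this point.

Using the inverse CDF (quantile function):
x = F⁻¹(0.59) = 25.6700

Verification: P(X ≤ 25.6700) = 0.59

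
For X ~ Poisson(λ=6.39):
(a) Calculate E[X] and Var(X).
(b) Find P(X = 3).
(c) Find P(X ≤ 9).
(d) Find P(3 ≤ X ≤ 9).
(a) E[X] = 6.3900, Var(X) = 6.3900
(b) P(X = 3) = 0.072981
(c) P(X ≤ 9) = 0.886622
(d) P(3 ≤ X ≤ 9) = 0.839957

We have X ~ Poisson(λ=6.39).

(a) Moments:
E[X] = 6.3900
Var(X) = 6.3900
σ = √Var(X) = 2.5278

(b) Point probability using PMF:
P(X = 3) = 0.072981

(c) Cumulative probability using CDF:
P(X ≤ 9) = F(9) = 0.886622

(d) Range probability:
P(3 ≤ X ≤ 9) = P(X ≤ 9) - P(X ≤ 2)
                   = F(9) - F(2)
                   = 0.886622 - 0.046666
                   = 0.839957

This means approximately 84.0% of outcomes fall in the interval [3, 9].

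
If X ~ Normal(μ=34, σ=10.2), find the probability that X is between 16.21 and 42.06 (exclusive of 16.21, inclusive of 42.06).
0.744724

We have X ~ Normal(μ=34, σ=10.2).

To find P(16.21 < X ≤ 42.06), we use:
P(16.21 < X ≤ 42.06) = P(X ≤ 42.06) - P(X ≤ 16.21)
                 = F(42.06) - F(16.21)
                 = 0.785293 - 0.040569
                 = 0.744724

So there's approximately a 74.5% chance that X falls in this range.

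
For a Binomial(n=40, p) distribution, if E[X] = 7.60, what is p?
p = 0.19

For a Binomial(n, p) distribution:
E[X] = n × p

Given n = 40 and E[X] = 7.60:
7.60 = 40 × p
p = 7.60 / 40 = 0.19

Verification: Binomial(40, 0.19) has E[X] = 7.60 ✓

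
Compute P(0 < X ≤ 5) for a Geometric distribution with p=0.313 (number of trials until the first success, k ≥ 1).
0.846967

We have X ~ Geometric(p=0.313) (number of trials until the first success, k ≥ 1).

To find P(0 < X ≤ 5), we use:
P(0 < X ≤ 5) = P(X ≤ 5) - P(X ≤ 0)
                 = F(5) - F(0)
                 = 0.846967 - 0.000000
                 = 0.846967

So there's approximately a 84.7% chance that X falls in this range.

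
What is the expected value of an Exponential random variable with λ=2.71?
0.3690

We have X ~ Exponential(λ=2.71).

For an Exponential distribution with λ=2.71:
E[X] = 0.3690

This is the expected (average) value of X.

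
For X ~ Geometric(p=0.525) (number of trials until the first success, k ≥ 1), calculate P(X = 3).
0.118453

We have X ~ Geometric(p=0.525) (number of trials until the first success, k ≥ 1).

For a Geometric distribution, the PMF gives us the probability of each outcome.

Using the PMF formula:
P(X = 3) = 0.118453

Rounded to 4 decimal places: 0.1185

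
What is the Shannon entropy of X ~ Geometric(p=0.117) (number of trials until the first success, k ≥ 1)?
3.0847 nats

We have X ~ Geometric(p=0.117) (number of trials until the first success, k ≥ 1).

The Shannon entropy measures the uncertainty or information content of the distribution.

For a Geometric distribution with p=0.117 (number of trials until the first success, k ≥ 1):
H(X) = 3.0847 nats

(In bits, this would be 4.4502 bits.)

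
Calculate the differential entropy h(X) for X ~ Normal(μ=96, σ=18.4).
4.3313 nats

We have X ~ Normal(μ=96, σ=18.4).

The differential entropy measures the uncertainty or information content of the distribution.

For a Normal distribution with μ=96, σ=18.4:
h(X) = 4.3313 nats

(In bits, this would be 6.2487 bits.)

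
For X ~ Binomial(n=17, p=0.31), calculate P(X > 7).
0.122706

We have X ~ Binomial(n=17, p=0.31).

P(X > 7) = 1 - P(X ≤ 7)
                = 1 - F(7)
                = 1 - 0.877294
                = 0.122706

So there's approximately a 12.3% chance that X exceeds 7.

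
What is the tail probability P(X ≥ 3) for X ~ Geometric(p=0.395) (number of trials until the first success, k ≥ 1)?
0.366025

We have X ~ Geometric(p=0.395) (number of trials until the first success, k ≥ 1).

For discrete distributions, P(X ≥ 3) = 1 - P(X ≤ 2).

P(X ≤ 2) = 0.633975
P(X ≥ 3) = 1 - 0.633975 = 0.366025

So there's approximately a 36.6% chance that X is at least 3.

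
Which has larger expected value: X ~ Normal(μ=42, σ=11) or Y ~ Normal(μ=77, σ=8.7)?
Y has larger mean (77.0000 > 42.0000)

Compute the expected value for each distribution:

X ~ Normal(μ=42, σ=11):
E[X] = 42.0000

Y ~ Normal(μ=77, σ=8.7):
E[Y] = 77.0000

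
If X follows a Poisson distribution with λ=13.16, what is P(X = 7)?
0.026124

We have X ~ Poisson(λ=13.16).

For a Poisson distribution, the PMF gives us the probability of each outcome.

Using the PMF formula:
P(X = 7) = 0.026124

Rounded to 4 decimal places: 0.0261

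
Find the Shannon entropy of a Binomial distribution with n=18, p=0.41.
2.1535 nats

We have X ~ Binomial(n=18, p=0.41).

The Shannon entropy measures the uncertainty or information content of the distribution.

For a Binomial distribution with n=18, p=0.41:
H(X) = 2.1535 nats

(In bits, this would be 3.1068 bits.)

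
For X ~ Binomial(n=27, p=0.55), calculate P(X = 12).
0.083692

We have X ~ Binomial(n=27, p=0.55).

For a Binomial distribution, the PMF gives us the probability of each outcome.

Using the PMF formula:
P(X = 12) = 0.083692

Rounded to 4 decimal places: 0.0837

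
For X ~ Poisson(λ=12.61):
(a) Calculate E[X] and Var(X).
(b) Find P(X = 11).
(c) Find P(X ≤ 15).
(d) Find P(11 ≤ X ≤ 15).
(a) E[X] = 12.6100, Var(X) = 12.6100
(b) P(X = 11) = 0.107215
(c) P(X ≤ 15) = 0.797022
(d) P(11 ≤ X ≤ 15) = 0.510352

We have X ~ Poisson(λ=12.61).

(a) Moments:
E[X] = 12.6100
Var(X) = 12.6100
σ = √Var(X) = 3.5511

(b) Point probability using PMF:
P(X = 11) = 0.107215

(c) Cumulative probability using CDF:
P(X ≤ 15) = F(15) = 0.797022

(d) Range probability:
P(11 ≤ X ≤ 15) = P(X ≤ 15) - P(X ≤ 10)
                   = F(15) - F(10)
                   = 0.797022 - 0.286670
                   = 0.510352

This means approximately 51.0% of outcomes fall in the interval [11, 15].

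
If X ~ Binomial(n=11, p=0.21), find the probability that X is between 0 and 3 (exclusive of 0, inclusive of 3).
0.741241

We have X ~ Binomial(n=11, p=0.21).

To find P(0 < X ≤ 3), we use:
P(0 < X ≤ 3) = P(X ≤ 3) - P(X ≤ 0)
                 = F(3) - F(0)
                 = 0.816041 - 0.074799
                 = 0.741241

So there's approximately a 74.1% chance that X falls in this range.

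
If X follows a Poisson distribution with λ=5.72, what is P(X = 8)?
0.093214

We have X ~ Poisson(λ=5.72).

For a Poisson distribution, the PMF gives us the probability of each outcome.

Using the PMF formula:
P(X = 8) = 0.093214

Rounded to 4 decimal places: 0.0932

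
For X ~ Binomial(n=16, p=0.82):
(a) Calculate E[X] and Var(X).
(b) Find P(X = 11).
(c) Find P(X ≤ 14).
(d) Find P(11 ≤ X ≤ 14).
(a) E[X] = 13.1200, Var(X) = 2.3616
(b) P(X = 11) = 0.093025
(c) P(X ≤ 14) = 0.811457
(d) P(11 ≤ X ≤ 14) = 0.758718

We have X ~ Binomial(n=16, p=0.82).

(a) Moments:
E[X] = 13.1200
Var(X) = 2.3616
σ = √Var(X) = 1.5367

(b) Point probability using PMF:
P(X = 11) = 0.093025

(c) Cumulative probability using CDF:
P(X ≤ 14) = F(14) = 0.811457

(d) Range probability:
P(11 ≤ X ≤ 14) = P(X ≤ 14) - P(X ≤ 10)
                   = F(14) - F(10)
                   = 0.811457 - 0.052740
                   = 0.758718

This means approximately 75.9% of outcomes fall in the interval [11, 14].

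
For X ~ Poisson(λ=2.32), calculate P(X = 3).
0.204526

We have X ~ Poisson(λ=2.32).

For a Poisson distribution, the PMF gives us the probability of each outcome.

Using the PMF formula:
P(X = 3) = 0.204526

Rounded to 4 decimal places: 0.2045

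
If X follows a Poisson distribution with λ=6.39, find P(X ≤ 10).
0.939116

We have X ~ Poisson(λ=6.39).

The CDF gives us P(X ≤ k).

Using the CDF:
P(X ≤ 10) = 0.939116

This means there's approximately a 93.9% chance that X is at most 10.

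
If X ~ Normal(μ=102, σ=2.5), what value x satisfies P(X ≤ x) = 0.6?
102.6334

We have X ~ Normal(μ=102, σ=2.5).

We want to find x such that P(X ≤ x) = 0.6.

This is the 60th percentile, which means 60% of values fall below this point.

Using the inverse CDF (quantile function):
x = F⁻¹(0.6) = 102.6334

Verification: P(X ≤ 102.6334) = 0.6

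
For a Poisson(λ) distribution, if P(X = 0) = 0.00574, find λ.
λ = 5.1603

For a Poisson(λ) distribution, the PMF at 0 is:
P(X = 0) = λ^0 e^(-λ) / 0! = e^(-λ)

Given P(X = 0) = 0.00574:
e^(-λ) = 0.00574
-λ = ln(0.00574)
λ = -ln(0.00574) = 5.1603

Verification: e^(-5.1603) = 0.00574 ✓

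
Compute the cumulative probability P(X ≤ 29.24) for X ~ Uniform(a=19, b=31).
0.853333

We have X ~ Uniform(a=19, b=31).

The CDF gives us P(X ≤ k).

Using the CDF:
P(X ≤ 29.24) = 0.853333

This means there's approximately a 85.3% chance that X is at most 29.24.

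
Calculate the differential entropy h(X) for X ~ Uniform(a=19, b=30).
2.3979 nats

We have X ~ Uniform(a=19, b=30).

The differential entropy measures the uncertainty or information content of the distribution.

For a Uniform distribution with a=19, b=30:
h(X) = 2.3979 nats

(In bits, this would be 3.4594 bits.)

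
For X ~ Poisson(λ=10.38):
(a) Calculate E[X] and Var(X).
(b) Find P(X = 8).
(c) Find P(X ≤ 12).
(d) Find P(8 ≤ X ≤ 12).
(a) E[X] = 10.3800, Var(X) = 10.3800
(b) P(X = 8) = 0.103772
(c) P(X ≤ 12) = 0.754244
(d) P(8 ≤ X ≤ 12) = 0.566322

We have X ~ Poisson(λ=10.38).

(a) Moments:
E[X] = 10.3800
Var(X) = 10.3800
σ = √Var(X) = 3.2218

(b) Point probability using PMF:
P(X = 8) = 0.103772

(c) Cumulative probability using CDF:
P(X ≤ 12) = F(12) = 0.754244

(d) Range probability:
P(8 ≤ X ≤ 12) = P(X ≤ 12) - P(X ≤ 7)
                   = F(12) - F(7)
                   = 0.754244 - 0.187921
                   = 0.566322

This means approximately 56.6% of outcomes fall in the interval [8, 12].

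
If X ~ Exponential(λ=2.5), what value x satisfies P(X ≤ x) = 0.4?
0.2043

We have X ~ Exponential(λ=2.5).

We want to find x such that P(X ≤ x) = 0.4.

This is the 40th percentile, which means 40% of values fall below this point.

Using the inverse CDF (quantile function):
x = F⁻¹(0.4) = 0.2043

Verification: P(X ≤ 0.2043) = 0.4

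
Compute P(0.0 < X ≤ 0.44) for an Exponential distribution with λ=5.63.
0.916022

We have X ~ Exponential(λ=5.63).

To find P(0.0 < X ≤ 0.44), we use:
P(0.0 < X ≤ 0.44) = P(X ≤ 0.44) - P(X ≤ 0.0)
                 = F(0.44) - F(0.0)
                 = 0.916022 - 0.000000
                 = 0.916022

So there's approximately a 91.6% chance that X falls in this range.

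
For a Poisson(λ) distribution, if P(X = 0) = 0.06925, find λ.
λ = 2.6700

For a Poisson(λ) distribution, the PMF at 0 is:
P(X = 0) = λ^0 e^(-λ) / 0! = e^(-λ)

Given P(X = 0) = 0.06925:
e^(-λ) = 0.06925
-λ = ln(0.06925)
λ = -ln(0.06925) = 2.6700

Verification: e^(-2.6700) = 0.06925 ✓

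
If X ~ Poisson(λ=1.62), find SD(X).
1.2728

We have X ~ Poisson(λ=1.62).

For a Poisson distribution with λ=1.62:
σ = √Var(X) = 1.2728

The standard deviation is the square root of the variance.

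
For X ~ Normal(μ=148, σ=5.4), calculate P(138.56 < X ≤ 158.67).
0.935699

We have X ~ Normal(μ=148, σ=5.4).

To find P(138.56 < X ≤ 158.67), we use:
P(138.56 < X ≤ 158.67) = P(X ≤ 158.67) - P(X ≤ 138.56)
                 = F(158.67) - F(138.56)
                 = 0.975918 - 0.040219
                 = 0.935699

So there's approximately a 93.6% chance that X falls in this range.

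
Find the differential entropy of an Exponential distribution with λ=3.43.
-0.2326 nats

We have X ~ Exponential(λ=3.43).

The differential entropy measures the uncertainty or information content of the distribution.

For an Exponential distribution with λ=3.43:
h(X) = -0.2326 nats

(In bits, this would be -0.3355 bits.)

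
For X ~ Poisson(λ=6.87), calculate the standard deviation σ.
2.6211

We have X ~ Poisson(λ=6.87).

For a Poisson distribution with λ=6.87:
σ = √Var(X) = 2.6211

The standard deviation is the square root of the variance.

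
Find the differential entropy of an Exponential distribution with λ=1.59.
0.5363 nats

We have X ~ Exponential(λ=1.59).

The differential entropy measures the uncertainty or information content of the distribution.

For an Exponential distribution with λ=1.59:
h(X) = 0.5363 nats

(In bits, this would be 0.7737 bits.)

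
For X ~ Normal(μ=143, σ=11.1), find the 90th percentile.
157.2252

We have X ~ Normal(μ=143, σ=11.1).

We want to find x such that P(X ≤ x) = 0.9.

This is the 90th percentile, which means 90% of values fall below this point.

Using the inverse CDF (quantile function):
x = F⁻¹(0.9) = 157.2252

Verification: P(X ≤ 157.2252) = 0.9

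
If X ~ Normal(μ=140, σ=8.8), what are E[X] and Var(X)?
E[X] = 140.0000, Var(X) = 77.4400

We have X ~ Normal(μ=140, σ=8.8).

For a Normal distribution with μ=140, σ=8.8:

Expected value:
E[X] = 140.0000

Variance:
Var(X) = 77.4400

Standard deviation:
σ = √Var(X) = 8.8000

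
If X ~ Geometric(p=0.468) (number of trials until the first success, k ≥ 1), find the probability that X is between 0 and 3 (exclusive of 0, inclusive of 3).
0.849431

We have X ~ Geometric(p=0.468) (number of trials until the first success, k ≥ 1).

To find P(0 < X ≤ 3), we use:
P(0 < X ≤ 3) = P(X ≤ 3) - P(X ≤ 0)
                 = F(3) - F(0)
                 = 0.849431 - 0.000000
                 = 0.849431

So there's approximately a 84.9% chance that X falls in this range.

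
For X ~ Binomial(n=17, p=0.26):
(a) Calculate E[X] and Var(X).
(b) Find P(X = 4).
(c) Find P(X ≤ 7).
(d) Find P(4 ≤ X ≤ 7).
(a) E[X] = 4.4200, Var(X) = 3.2708
(b) P(X = 4) = 0.217011
(c) P(X ≤ 7) = 0.950119
(d) P(4 ≤ X ≤ 7) = 0.631474

We have X ~ Binomial(n=17, p=0.26).

(a) Moments:
E[X] = 4.4200
Var(X) = 3.2708
σ = √Var(X) = 1.8085

(b) Point probability using PMF:
P(X = 4) = 0.217011

(c) Cumulative probability using CDF:
P(X ≤ 7) = F(7) = 0.950119

(d) Range probability:
P(4 ≤ X ≤ 7) = P(X ≤ 7) - P(X ≤ 3)
                   = F(7) - F(3)
                   = 0.950119 - 0.318645
                   = 0.631474

This means approximately 63.1% of outcomes fall in the interval [4, 7].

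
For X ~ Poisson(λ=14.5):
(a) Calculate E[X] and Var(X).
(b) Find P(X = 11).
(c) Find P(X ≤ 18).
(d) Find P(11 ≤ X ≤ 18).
(a) E[X] = 14.5000, Var(X) = 14.5000
(b) P(X = 11) = 0.075270
(c) P(X ≤ 18) = 0.852960
(d) P(11 ≤ X ≤ 18) = 0.708099

We have X ~ Poisson(λ=14.5).

(a) Moments:
E[X] = 14.5000
Var(X) = 14.5000
σ = √Var(X) = 3.8079

(b) Point probability using PMF:
P(X = 11) = 0.075270

(c) Cumulative probability using CDF:
P(X ≤ 18) = F(18) = 0.852960

(d) Range probability:
P(11 ≤ X ≤ 18) = P(X ≤ 18) - P(X ≤ 10)
                   = F(18) - F(10)
                   = 0.852960 - 0.144861
                   = 0.708099

This means approximately 70.8% of outcomes fall in the interval [11, 18].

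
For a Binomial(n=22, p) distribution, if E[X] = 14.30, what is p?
p = 0.65

For a Binomial(n, p) distribution:
E[X] = n × p

Given n = 22 and E[X] = 14.30:
14.30 = 22 × p
p = 14.30 / 22 = 0.65

Verification: Binomial(22, 0.65) has E[X] = 14.30 ✓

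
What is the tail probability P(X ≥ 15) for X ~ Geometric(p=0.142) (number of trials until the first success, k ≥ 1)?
0.117172

We have X ~ Geometric(p=0.142) (number of trials until the first success, k ≥ 1).

For discrete distributions, P(X ≥ 15) = 1 - P(X ≤ 14).

P(X ≤ 14) = 0.882828
P(X ≥ 15) = 1 - 0.882828 = 0.117172

So there's approximately a 11.7% chance that X is at least 15.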